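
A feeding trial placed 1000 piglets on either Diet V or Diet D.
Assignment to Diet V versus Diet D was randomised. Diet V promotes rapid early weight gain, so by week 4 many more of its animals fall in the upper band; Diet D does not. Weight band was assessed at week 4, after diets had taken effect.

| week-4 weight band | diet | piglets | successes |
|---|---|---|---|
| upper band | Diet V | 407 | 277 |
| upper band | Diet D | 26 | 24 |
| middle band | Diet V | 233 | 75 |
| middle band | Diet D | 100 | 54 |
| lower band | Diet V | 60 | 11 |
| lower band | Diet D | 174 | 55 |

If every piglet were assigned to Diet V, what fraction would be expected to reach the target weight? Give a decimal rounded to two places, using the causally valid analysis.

The stratified and pooled comparisons disagree (Diet D wins within each week-4 weight band; Diet V wins overall), so the answer turns on the causal role of week-4 weight band.
Week-4 weight band is recorded after the diet and is itself shifted by it — it sits on the causal path from diet to outcome. Conditioning on a mediator would strip out part of the effect we want; the pooled comparison gives the total causal effect.
So P(outcome | do(Diet V)) is just the pooled rate for Diet V: 363/700 = 0.519.

0.52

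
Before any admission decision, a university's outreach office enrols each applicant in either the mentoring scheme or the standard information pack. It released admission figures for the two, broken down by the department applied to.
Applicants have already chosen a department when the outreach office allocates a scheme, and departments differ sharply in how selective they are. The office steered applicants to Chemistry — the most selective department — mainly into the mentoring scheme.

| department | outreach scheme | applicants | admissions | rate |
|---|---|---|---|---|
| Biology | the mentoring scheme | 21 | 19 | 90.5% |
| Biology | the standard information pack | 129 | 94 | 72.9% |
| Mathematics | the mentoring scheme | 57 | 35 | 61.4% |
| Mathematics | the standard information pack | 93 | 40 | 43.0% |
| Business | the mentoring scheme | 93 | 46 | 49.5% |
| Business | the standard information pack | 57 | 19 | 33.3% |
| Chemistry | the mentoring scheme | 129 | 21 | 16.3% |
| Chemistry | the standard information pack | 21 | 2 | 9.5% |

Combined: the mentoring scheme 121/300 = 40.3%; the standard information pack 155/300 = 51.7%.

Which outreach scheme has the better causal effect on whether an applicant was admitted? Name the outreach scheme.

Nothing the outreach scheme does changes department; the imbalance is an allocation artefact. With department also predicting the outcome, the pooled figure is confounded, and the within-stratum comparison is the causal one.
Within each level — Biology: 90.5% vs 72.9%; Mathematics: 61.4% vs 43.0%; Business: 49.5% vs 33.3%; Chemistry: 16.3% vs 9.5% — the mentoring scheme is higher every time.

the mentoring scheme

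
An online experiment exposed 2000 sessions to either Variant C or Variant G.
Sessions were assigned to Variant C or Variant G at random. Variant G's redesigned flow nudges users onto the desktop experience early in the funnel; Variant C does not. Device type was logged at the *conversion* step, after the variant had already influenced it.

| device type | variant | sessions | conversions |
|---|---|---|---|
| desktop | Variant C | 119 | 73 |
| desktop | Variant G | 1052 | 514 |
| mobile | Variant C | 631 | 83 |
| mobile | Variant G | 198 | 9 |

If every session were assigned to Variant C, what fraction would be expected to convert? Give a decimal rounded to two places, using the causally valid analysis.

0.21

The stratified and pooled comparisons disagree (Variant C wins within each device type; Variant G wins overall), so the answer turns on the causal role of device type.
The distribution of device type is itself part of what the variant does — it is an intermediate outcome. Holding it fixed would remove that part of the effect; the total effect is the pooled difference.
So P(outcome | do(Variant C)) is just the pooled rate for Variant C: 156/750 = 0.208.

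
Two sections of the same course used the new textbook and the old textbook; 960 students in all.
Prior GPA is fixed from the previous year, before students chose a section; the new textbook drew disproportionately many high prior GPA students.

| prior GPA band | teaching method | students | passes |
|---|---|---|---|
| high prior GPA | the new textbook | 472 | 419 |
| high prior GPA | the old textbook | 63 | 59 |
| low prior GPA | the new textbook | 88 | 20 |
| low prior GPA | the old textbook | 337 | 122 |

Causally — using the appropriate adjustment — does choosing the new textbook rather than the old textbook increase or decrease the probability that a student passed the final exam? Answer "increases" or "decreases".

decreases

Nothing the teaching method does changes prior GPA band; the imbalance is an allocation artefact. With prior GPA band also predicting the outcome, the pooled figure is confounded, and the within-stratum comparison is the causal one.
Within each level — high prior GPA: 88.8% vs 93.7%; low prior GPA: 22.7% vs 36.2% — the old textbook is higher every time.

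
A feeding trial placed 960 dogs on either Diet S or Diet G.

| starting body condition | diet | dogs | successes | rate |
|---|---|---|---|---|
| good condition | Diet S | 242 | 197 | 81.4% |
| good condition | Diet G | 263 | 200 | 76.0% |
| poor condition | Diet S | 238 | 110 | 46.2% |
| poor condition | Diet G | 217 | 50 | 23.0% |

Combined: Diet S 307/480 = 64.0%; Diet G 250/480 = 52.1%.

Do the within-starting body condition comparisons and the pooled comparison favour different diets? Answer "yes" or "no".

Within each starting body condition level (good condition 81.4% vs 76.0%; poor condition 46.2% vs 23.0%), Diet S has the higher rate every time. Pooled: 64.0% vs 52.1% — Diet S has the higher rate overall. They agree.

no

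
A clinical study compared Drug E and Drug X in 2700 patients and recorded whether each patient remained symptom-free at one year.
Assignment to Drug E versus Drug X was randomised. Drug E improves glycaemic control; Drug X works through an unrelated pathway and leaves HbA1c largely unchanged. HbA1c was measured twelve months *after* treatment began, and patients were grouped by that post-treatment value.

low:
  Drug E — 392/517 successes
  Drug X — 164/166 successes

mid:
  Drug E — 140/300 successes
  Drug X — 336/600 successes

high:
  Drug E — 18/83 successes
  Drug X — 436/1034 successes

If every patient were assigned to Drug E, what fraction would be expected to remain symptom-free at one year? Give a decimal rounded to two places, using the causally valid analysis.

0.61

HbA1c is recorded after the drug and is itself shifted by it — it sits on the causal path from drug to outcome. Conditioning on a mediator would strip out part of the effect we want; the pooled comparison gives the total causal effect.
So P(outcome | do(Drug E)) is just the pooled rate for Drug E: 550/900 = 0.611.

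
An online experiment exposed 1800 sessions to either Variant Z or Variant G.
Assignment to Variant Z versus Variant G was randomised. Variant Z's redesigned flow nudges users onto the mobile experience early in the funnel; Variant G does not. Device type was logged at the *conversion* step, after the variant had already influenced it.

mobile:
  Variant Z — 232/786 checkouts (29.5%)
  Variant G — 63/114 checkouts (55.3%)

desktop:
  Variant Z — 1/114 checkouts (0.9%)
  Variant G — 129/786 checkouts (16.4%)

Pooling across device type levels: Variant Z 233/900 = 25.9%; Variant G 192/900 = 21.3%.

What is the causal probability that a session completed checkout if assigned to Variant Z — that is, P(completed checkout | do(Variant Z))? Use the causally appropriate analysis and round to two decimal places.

0.26

The stratified and pooled comparisons disagree (Variant G wins within each device type; Variant Z wins overall), so the answer turns on the causal role of device type.
Device type lies on the pathway variant → device type → outcome, so adjusting for it blocks the indirect effect. For the total causal effect of variant, use the unadjusted pooled rates.
So P(outcome | do(Variant Z)) is just the pooled rate for Variant Z: 233/900 = 0.259.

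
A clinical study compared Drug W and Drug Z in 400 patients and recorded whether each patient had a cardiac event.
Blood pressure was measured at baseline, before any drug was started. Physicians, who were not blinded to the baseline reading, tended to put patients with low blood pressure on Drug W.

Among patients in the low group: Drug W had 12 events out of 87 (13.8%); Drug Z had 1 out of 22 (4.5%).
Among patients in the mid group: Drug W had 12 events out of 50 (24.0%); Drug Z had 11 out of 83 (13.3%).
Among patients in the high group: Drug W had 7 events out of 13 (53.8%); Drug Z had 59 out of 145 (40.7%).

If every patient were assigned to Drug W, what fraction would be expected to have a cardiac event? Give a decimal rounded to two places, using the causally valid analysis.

0.33

The stratified and pooled comparisons disagree (Drug Z wins within each blood pressure; Drug W wins overall), so the answer turns on the causal role of blood pressure.
Blood pressure is set before the drug has any effect — it is not caused by the drug — and it independently drives the outcome. That makes it a confounder, so the causal comparison is within blood pressure levels.
Standardising Drug W to the population blood pressure mix: 0.273·12/87 + 0.333·12/50 + 0.395·7/13 = 0.330.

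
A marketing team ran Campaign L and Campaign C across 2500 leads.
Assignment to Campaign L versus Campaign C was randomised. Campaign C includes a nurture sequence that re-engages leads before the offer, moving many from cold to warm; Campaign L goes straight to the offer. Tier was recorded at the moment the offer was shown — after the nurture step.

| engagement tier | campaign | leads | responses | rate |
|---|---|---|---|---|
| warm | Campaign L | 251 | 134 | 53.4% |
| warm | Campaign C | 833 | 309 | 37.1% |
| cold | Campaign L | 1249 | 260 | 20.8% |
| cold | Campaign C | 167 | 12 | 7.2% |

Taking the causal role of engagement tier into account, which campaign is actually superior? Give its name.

Campaign C

The engagement tier-specific comparison favours Campaign L throughout, but the pooled figures favour Campaign C. The question is whether to condition on engagement tier.
Because the campaign influences engagement tier, engagement tier is a post-treatment mediator, not a confounder. Stratifying on it would bias the estimate; the causal effect is the crude pooled difference.
Pooled: Campaign L 26.3% vs Campaign C 32.1%; Campaign C is higher overall.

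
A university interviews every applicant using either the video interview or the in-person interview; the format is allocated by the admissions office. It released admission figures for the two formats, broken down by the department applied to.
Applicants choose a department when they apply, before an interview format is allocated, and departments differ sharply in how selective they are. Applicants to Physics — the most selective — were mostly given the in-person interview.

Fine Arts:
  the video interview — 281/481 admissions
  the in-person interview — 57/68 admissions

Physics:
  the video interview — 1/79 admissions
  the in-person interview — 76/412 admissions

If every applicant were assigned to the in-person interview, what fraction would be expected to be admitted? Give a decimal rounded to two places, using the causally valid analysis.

The stratified and pooled comparisons disagree (the in-person interview wins within each department; the video interview wins overall), so the answer turns on the causal role of department.
Department differs across interview formats for reasons unrelated to any effect of the interview format itself, and it separately predicts the outcome — a classic confounder. We must compare within department levels.
Standardising the in-person interview to the population department mix: 0.528·57/68 + 0.472·76/412 = 0.530.

0.53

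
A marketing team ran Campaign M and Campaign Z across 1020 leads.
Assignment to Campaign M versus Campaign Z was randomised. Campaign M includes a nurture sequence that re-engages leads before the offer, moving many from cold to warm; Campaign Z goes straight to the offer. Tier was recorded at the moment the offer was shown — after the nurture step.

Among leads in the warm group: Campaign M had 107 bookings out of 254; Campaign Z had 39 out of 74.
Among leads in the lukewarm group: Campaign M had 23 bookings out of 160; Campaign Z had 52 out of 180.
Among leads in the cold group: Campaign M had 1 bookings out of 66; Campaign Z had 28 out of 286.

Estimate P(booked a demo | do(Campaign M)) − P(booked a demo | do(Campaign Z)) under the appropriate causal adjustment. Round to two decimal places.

Within every engagement tier level Campaign Z has the higher rate, yet pooled Campaign M does — Simpson's reversal.
Engagement tier here is a post-treatment variable shaped by the campaign; conditioning on it would introduce bias rather than remove it. The overall comparison is the causal one.
The causal difference is the pooled difference: 0.273 − 0.220 = +0.053.

+0.05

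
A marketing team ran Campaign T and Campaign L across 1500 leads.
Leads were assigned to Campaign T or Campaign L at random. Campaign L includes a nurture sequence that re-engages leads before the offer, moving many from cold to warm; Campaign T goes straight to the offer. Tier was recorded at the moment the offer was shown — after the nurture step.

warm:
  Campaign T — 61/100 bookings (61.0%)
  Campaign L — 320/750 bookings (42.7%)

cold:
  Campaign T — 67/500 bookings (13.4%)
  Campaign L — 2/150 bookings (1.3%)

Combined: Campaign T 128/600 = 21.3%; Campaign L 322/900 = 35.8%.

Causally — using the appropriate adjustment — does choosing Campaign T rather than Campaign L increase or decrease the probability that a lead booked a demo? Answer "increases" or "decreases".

decreases

Because the campaign influences engagement tier, engagement tier is a post-treatment mediator, not a confounder. Stratifying on it would bias the estimate; the causal effect is the crude pooled difference.
Pooled: Campaign T 21.3% vs Campaign L 35.8%; Campaign L is higher overall.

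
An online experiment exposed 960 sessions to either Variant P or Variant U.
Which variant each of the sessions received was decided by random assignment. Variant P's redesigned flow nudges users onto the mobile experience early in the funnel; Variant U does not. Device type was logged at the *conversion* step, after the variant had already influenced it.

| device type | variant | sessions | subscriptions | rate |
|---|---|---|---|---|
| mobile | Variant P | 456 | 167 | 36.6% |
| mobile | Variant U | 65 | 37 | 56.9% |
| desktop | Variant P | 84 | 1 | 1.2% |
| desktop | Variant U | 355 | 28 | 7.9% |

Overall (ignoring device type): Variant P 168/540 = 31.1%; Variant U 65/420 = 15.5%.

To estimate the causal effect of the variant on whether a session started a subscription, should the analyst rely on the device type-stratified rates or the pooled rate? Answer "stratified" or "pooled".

Device type is recorded after the variant and is itself shifted by it — it sits on the causal path from variant to outcome. Conditioning on a mediator would strip out part of the effect we want; the pooled comparison gives the total causal effect.
Pooled: Variant P 31.1% vs Variant U 15.5%; Variant P is higher overall.

pooled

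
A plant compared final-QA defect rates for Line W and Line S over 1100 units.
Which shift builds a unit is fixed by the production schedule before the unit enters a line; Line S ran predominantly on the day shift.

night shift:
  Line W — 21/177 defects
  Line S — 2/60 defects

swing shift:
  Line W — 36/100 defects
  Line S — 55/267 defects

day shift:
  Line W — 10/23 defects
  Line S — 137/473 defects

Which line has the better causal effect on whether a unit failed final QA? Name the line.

Shift is set before the line has any effect — it is not caused by the line — and it independently drives the outcome. That makes it a confounder, so the causal comparison is within shift levels.
Within each level — night shift: 11.9% vs 3.3%; swing shift: 36.0% vs 20.6%; day shift: 43.5% vs 29.0% — Line S is lower every time.

Line S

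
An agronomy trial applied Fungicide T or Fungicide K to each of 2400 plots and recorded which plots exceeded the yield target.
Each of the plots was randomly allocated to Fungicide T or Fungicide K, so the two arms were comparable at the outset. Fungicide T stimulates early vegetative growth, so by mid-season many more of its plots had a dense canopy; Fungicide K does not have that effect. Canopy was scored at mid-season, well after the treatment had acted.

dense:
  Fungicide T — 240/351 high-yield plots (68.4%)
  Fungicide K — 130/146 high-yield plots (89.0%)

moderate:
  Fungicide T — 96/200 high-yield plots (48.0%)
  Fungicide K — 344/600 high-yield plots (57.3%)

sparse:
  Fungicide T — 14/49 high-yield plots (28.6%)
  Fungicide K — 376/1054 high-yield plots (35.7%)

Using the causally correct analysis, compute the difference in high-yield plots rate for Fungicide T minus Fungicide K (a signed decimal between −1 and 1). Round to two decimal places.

+0.11

The distribution of mid-season canopy is itself part of what the fungicide does — it is an intermediate outcome. Holding it fixed would remove that part of the effect; the total effect is the pooled difference.
The causal difference is the pooled difference: 0.583 − 0.472 = +0.111.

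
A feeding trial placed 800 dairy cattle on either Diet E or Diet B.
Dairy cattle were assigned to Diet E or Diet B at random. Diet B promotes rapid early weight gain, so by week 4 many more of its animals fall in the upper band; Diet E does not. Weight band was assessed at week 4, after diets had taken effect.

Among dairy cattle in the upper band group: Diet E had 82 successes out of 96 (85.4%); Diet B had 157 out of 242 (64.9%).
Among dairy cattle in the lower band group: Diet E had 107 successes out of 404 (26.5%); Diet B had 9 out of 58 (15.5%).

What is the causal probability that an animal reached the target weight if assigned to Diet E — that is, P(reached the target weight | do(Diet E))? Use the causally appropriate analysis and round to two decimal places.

The distribution of week-4 weight band is itself part of what the diet does — it is an intermediate outcome. Holding it fixed would remove that part of the effect; the total effect is the pooled difference.
So P(outcome | do(Diet E)) is just the pooled rate for Diet E: 189/500 = 0.378.

0.38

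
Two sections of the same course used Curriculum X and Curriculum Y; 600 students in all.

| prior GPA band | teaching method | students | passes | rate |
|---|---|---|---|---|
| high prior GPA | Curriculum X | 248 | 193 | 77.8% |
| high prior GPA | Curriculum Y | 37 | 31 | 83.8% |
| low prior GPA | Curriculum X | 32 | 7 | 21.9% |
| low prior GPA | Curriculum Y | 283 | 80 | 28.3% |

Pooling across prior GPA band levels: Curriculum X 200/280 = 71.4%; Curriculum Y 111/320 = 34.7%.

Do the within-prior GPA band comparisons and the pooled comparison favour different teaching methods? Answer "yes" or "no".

Within each prior GPA band level (high prior GPA 77.8% vs 83.8%; low prior GPA 21.9% vs 28.3%), Curriculum Y has the higher rate every time. Pooled: 71.4% vs 34.7% — Curriculum X has the higher rate overall. The two comparisons disagree.

yes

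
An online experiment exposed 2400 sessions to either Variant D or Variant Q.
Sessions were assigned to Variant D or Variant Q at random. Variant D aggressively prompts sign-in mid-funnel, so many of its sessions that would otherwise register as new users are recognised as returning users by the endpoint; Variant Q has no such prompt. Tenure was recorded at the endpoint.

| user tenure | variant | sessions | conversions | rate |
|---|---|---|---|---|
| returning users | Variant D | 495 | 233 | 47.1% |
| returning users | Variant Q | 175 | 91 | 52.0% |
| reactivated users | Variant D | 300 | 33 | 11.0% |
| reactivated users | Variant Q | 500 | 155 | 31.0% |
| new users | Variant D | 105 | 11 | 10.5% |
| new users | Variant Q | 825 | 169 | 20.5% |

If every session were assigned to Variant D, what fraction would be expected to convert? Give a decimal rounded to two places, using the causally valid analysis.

0.31

Within every user tenure level Variant Q has the higher rate, yet pooled Variant D does — Simpson's reversal.
User tenure is recorded after the variant and is itself shifted by it — it sits on the causal path from variant to outcome. Conditioning on a mediator would strip out part of the effect we want; the pooled comparison gives the total causal effect.
So P(outcome | do(Variant D)) is just the pooled rate for Variant D: 277/900 = 0.308.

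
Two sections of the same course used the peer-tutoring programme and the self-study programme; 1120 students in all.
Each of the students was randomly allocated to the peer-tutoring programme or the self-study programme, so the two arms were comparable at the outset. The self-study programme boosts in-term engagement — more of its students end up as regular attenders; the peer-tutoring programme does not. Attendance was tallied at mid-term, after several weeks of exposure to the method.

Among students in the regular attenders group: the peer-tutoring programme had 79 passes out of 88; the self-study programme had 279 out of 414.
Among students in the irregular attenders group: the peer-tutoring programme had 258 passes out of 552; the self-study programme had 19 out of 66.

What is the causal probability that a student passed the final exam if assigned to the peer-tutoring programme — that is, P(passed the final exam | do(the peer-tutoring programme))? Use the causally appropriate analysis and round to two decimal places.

0.53

Mid-term attendance here is a post-treatment variable shaped by the teaching method; conditioning on it would introduce bias rather than remove it. The overall comparison is the causal one.
So P(outcome | do(the peer-tutoring programme)) is just the pooled rate for the peer-tutoring programme: 337/640 = 0.527.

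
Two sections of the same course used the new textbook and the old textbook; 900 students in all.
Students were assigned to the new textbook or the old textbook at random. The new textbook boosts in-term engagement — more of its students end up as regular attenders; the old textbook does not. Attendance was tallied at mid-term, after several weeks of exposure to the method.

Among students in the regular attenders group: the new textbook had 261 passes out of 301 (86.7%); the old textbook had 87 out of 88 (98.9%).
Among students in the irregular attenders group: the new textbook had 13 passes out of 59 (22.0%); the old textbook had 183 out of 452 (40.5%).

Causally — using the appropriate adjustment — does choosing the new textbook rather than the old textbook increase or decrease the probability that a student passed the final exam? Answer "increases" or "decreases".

increases

Within every mid-term attendance level the old textbook has the higher rate, yet pooled the new textbook does — Simpson's reversal.
Because the teaching method influences mid-term attendance, mid-term attendance is a post-treatment mediator, not a confounder. Stratifying on it would bias the estimate; the causal effect is the crude pooled difference.
Pooled: the new textbook 76.1% vs the old textbook 50.0%; the new textbook is higher overall.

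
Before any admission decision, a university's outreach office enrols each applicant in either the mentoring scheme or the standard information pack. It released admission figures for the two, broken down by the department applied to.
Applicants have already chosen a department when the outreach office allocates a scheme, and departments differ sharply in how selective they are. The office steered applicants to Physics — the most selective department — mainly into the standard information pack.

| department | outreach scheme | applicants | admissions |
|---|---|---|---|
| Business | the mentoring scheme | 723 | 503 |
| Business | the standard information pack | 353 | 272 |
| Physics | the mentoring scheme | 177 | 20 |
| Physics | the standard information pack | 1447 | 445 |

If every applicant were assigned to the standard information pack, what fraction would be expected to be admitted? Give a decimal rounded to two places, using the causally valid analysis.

0.49

The stratified and pooled comparisons disagree (the standard information pack wins within each department; the mentoring scheme wins overall), so the answer turns on the causal role of department.
Department differs across outreach schemes for reasons unrelated to any effect of the outreach scheme itself, and it separately predicts the outcome — a classic confounder. We must compare within department levels.
Standardising the standard information pack to the population department mix: 0.399·272/353 + 0.601·445/1447 = 0.492.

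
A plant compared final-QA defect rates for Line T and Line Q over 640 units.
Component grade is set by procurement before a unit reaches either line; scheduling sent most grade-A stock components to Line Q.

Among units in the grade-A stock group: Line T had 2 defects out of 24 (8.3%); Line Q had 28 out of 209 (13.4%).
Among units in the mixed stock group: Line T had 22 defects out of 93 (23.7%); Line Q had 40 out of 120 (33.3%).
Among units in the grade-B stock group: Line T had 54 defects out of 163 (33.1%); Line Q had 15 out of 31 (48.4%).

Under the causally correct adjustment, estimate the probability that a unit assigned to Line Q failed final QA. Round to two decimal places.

Within every component grade level Line T has the lower rate, yet pooled Line Q does — Simpson's reversal.
Component grade is set before the line has any effect — it is not caused by the line — and it independently drives the outcome. That makes it a confounder, so the causal comparison is within component grade levels.
Standardising Line Q to the population component grade mix: 0.364·28/209 + 0.333·40/120 + 0.303·15/31 = 0.306.

0.31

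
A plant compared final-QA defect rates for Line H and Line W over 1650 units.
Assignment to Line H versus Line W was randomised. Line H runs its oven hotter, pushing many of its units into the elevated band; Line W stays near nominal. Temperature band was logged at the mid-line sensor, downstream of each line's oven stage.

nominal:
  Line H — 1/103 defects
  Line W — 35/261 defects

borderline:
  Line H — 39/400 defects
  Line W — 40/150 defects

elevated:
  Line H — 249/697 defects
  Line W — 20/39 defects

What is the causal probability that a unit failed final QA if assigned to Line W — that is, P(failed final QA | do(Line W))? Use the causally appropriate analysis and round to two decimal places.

In-process temperature band lies on the pathway line → in-process temperature band → outcome, so adjusting for it blocks the indirect effect. For the total causal effect of line, use the unadjusted pooled rates.
So P(outcome | do(Line W)) is just the pooled rate for Line W: 95/450 = 0.211.

0.21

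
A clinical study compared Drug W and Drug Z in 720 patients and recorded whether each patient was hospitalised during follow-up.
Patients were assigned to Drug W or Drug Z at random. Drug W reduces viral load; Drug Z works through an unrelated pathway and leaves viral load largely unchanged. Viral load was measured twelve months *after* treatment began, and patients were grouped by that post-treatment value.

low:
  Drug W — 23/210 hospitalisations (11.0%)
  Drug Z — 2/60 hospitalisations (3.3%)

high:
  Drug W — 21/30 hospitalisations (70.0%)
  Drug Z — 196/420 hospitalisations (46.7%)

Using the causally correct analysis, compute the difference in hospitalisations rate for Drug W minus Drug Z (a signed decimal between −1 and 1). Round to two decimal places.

-0.23

Viral load is recorded after the drug and is itself shifted by it — it sits on the causal path from drug to outcome. Conditioning on a mediator would strip out part of the effect we want; the pooled comparison gives the total causal effect.
The causal difference is the pooled difference: 0.183 − 0.412 = -0.229.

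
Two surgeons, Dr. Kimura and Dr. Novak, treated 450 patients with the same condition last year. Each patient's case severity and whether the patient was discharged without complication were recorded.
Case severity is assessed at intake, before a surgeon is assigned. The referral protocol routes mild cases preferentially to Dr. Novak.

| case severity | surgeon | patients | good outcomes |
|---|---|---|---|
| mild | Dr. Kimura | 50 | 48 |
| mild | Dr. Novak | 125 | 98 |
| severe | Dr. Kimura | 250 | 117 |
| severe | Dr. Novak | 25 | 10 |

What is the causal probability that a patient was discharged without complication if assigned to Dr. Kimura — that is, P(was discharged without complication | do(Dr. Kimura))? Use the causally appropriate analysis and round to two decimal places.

0.66

Within every case severity level Dr. Kimura has the higher rate, yet pooled Dr. Novak does — Simpson's reversal.
Nothing the surgeon does changes case severity; the imbalance is an allocation artefact. With case severity also predicting the outcome, the pooled figure is confounded, and the within-stratum comparison is the causal one.
Standardising Dr. Kimura to the population case severity mix: 0.389·48/50 + 0.611·117/250 = 0.659.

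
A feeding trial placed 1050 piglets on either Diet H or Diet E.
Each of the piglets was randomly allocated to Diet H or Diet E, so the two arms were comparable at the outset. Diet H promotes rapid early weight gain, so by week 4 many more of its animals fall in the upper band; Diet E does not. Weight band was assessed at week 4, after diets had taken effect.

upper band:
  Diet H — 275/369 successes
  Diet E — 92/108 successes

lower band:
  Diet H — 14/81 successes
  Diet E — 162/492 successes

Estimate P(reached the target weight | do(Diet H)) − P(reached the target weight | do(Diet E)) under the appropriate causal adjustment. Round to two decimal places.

+0.22

The stratified and pooled comparisons disagree (Diet E wins within each week-4 weight band; Diet H wins overall), so the answer turns on the causal role of week-4 weight band.
Stratifying would compare diets among piglets the diets themselves sorted into week-4 weight band groups — a form of selection on an intermediate. The unconditioned pooled rates give the total causal effect.
The causal difference is the pooled difference: 0.642 − 0.423 = +0.219.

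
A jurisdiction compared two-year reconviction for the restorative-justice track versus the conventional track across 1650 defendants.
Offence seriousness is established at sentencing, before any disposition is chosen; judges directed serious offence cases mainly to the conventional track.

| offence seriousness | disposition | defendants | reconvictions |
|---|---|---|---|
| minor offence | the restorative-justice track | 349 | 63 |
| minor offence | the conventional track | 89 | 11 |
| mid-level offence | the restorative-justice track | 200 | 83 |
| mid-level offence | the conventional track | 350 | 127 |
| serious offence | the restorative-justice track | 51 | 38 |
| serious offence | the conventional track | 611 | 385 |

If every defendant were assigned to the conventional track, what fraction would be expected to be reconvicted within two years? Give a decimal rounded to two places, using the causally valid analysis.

0.41

Since offence seriousness is a pre-existing factor (not a product of the disposition) and it affects the outcome on its own, it is a confounder. The stratified rates, not the pooled rate, identify the causal effect.
Standardising the conventional track to the population offence seriousness mix: 0.265·11/89 + 0.333·127/350 + 0.401·385/611 = 0.407.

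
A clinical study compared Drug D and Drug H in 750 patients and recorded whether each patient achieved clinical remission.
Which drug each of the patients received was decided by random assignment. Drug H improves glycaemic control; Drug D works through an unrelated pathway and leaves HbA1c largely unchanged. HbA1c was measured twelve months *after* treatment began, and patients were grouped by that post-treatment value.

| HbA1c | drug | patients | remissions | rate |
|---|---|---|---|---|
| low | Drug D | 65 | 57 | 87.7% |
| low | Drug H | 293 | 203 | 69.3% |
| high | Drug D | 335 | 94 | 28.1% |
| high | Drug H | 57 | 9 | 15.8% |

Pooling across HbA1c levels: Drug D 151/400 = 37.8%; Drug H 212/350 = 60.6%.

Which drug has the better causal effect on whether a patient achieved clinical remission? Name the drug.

Drug H

HbA1c is recorded after the drug and is itself shifted by it — it sits on the causal path from drug to outcome. Conditioning on a mediator would strip out part of the effect we want; the pooled comparison gives the total causal effect.
Pooled: Drug D 37.8% vs Drug H 60.6%; Drug H is higher overall.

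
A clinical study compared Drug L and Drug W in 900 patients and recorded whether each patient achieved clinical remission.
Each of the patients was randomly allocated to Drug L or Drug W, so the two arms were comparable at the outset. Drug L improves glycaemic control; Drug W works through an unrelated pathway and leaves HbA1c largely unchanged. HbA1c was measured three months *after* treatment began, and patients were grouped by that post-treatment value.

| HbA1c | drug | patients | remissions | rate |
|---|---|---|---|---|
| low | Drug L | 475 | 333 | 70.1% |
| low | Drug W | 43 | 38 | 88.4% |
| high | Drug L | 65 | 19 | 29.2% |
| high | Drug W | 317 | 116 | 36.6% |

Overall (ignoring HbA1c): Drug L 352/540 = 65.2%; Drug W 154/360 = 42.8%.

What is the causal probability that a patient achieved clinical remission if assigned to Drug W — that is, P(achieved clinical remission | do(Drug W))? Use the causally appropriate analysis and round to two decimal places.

HbA1c lies on the pathway drug → HbA1c → outcome, so adjusting for it blocks the indirect effect. For the total causal effect of drug, use the unadjusted pooled rates.
So P(outcome | do(Drug W)) is just the pooled rate for Drug W: 154/360 = 0.428.

0.43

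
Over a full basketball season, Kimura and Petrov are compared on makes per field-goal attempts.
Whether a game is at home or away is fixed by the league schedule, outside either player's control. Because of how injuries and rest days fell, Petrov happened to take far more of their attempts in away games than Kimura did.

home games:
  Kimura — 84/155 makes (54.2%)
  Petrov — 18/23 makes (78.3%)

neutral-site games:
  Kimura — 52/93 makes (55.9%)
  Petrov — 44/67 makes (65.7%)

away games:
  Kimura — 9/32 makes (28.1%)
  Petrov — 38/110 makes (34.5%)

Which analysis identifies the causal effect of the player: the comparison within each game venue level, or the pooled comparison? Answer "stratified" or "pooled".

stratified

The stratified and pooled comparisons disagree (Petrov wins within each game venue; Kimura wins overall), so the answer turns on the causal role of game venue.
Game venue differs across players for reasons unrelated to any effect of the player itself, and it separately predicts the outcome — a classic confounder. We must compare within game venue levels.
Within each level — home games: 54.2% vs 78.3%; neutral-site games: 55.9% vs 65.7%; away games: 28.1% vs 34.5% — Petrov is higher every time.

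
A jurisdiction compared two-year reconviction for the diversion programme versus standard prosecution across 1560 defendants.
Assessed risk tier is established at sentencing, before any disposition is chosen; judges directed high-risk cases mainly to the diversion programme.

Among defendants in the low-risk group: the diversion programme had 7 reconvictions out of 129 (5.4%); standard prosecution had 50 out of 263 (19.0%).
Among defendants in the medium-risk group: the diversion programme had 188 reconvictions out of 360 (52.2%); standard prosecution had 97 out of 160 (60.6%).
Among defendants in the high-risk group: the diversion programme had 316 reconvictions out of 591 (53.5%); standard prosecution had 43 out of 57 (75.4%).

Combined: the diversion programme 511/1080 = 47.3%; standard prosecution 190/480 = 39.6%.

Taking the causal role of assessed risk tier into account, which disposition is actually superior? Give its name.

the diversion programme

the diversion programme is lower inside every assessed risk tier stratum but standard prosecution is lower in aggregate. Whether to stratify depends on how assessed risk tier relates to the disposition.
Assessed risk tier satisfies the back-door criterion: it is not a descendant of the disposition, and it blocks the spurious path from disposition to outcome. Adjusting for it (i.e., using the within-assessed risk tier rates) gives the causal effect.
Within each level — low-risk: 5.4% vs 19.0%; medium-risk: 52.2% vs 60.6%; high-risk: 53.5% vs 75.4% — the diversion programme is lower every time.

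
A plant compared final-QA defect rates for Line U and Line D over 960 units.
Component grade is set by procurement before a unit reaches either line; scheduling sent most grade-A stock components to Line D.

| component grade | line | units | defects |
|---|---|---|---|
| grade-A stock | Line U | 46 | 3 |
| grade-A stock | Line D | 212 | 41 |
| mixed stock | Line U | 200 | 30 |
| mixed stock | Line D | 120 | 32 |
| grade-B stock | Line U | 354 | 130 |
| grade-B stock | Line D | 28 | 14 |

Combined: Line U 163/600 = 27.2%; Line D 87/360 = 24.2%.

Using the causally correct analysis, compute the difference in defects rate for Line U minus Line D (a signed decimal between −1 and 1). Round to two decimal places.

Since component grade is a pre-existing factor (not a product of the line) and it affects the outcome on its own, it is a confounder. The stratified rates, not the pooled rate, identify the causal effect.
Adjusting over the population distribution of component grade: 0.269·(0.065−0.193) + 0.333·(0.150−0.267) + 0.398·(0.367−0.500) = -0.126.

-0.13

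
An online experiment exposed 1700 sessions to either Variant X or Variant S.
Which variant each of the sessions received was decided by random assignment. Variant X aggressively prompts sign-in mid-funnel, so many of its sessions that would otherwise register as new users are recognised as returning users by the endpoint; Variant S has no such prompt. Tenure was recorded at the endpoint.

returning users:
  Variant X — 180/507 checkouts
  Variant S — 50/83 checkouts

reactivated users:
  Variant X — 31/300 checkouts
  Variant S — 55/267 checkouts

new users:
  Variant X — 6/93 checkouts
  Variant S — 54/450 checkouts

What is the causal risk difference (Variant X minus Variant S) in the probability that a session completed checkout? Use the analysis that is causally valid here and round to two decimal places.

The distribution of user tenure is itself part of what the variant does — it is an intermediate outcome. Holding it fixed would remove that part of the effect; the total effect is the pooled difference.
The causal difference is the pooled difference: 0.241 − 0.199 = +0.042.

+0.04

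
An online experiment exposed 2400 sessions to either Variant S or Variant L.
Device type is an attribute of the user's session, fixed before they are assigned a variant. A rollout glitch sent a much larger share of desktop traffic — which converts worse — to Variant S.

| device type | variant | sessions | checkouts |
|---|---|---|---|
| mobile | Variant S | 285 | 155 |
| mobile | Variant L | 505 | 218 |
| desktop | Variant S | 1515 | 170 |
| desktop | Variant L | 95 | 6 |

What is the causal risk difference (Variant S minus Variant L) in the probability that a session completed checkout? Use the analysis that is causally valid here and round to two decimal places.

+0.07

The device type-specific comparison favours Variant S throughout, but the pooled figures favour Variant L. The question is whether to condition on device type.
Device type differs across variants for reasons unrelated to any effect of the variant itself, and it separately predicts the outcome — a classic confounder. We must compare within device type levels.
Adjusting over the population distribution of device type: 0.329·(0.544−0.432) + 0.671·(0.112−0.063) = +0.070.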